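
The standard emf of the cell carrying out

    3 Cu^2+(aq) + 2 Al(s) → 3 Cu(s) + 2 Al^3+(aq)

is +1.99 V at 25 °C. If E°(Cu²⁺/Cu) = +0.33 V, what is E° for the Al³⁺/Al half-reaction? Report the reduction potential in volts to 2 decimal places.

In the reaction as written the Cu²⁺/Cu couple is reduced (cathode) and Al³⁺/Al is oxidized (anode), so E°cell = E°(Cu²⁺/Cu) − E°(Al³⁺/Al).
E°(Al³⁺/Al) = E°(cathode) − E°cell = +0.33 − (+1.99) = −1.66 V.

−1.66 V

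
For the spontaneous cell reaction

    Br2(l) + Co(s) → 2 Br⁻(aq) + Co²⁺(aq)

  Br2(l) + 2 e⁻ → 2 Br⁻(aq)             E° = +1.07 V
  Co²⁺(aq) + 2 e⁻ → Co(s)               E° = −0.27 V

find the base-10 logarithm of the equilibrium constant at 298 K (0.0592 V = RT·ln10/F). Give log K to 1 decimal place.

log K = 45.3

The Br₂/Br⁻ couple is reduced (cathode); E°cell = +1.07 − (−0.27) = +1.34 V with n = 2.
At equilibrium E = 0, so log K = nE°cell / 0.0592 = (2)(+1.34) / 0.0592 = 45.3.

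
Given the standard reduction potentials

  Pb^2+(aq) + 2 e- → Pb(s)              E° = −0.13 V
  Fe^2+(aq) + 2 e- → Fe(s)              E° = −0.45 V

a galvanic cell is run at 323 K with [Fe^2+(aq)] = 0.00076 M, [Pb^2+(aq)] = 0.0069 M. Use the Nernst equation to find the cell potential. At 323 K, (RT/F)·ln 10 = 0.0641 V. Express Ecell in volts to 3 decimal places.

+0.351 V

The Pb²⁺/Pb couple has the more positive E°, so it is the cathode; Fe²⁺/Fe is the anode.
E°cell = E°cat − E°an = −0.13 − (−0.45) = +0.32 V; n = 2.
For the overall reaction Pb^2+(aq) + Fe(s) → Pb(s) + Fe^2+(aq), Q = [Fe^2+(aq)] / [Pb^2+(aq)] = 0.11, giving log Q = −0.958.
E = E° − (0.0641/n)·log Q = +0.32 − (0.0641/2)(−0.958) = +0.351 V.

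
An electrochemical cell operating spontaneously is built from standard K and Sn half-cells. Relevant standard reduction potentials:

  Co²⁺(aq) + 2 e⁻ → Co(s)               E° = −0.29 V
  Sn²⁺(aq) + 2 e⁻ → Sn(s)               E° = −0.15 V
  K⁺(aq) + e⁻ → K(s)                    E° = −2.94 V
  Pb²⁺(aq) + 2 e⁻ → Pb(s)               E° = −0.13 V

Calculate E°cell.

+2.79 V

The Sn²⁺/Sn couple has the higher E°, so Sn ion is reduced (cathode) and K is oxidized (anode).
E°cell = E°(cathode) − E°(anode) = −0.15 − (−2.94) = +2.79 V.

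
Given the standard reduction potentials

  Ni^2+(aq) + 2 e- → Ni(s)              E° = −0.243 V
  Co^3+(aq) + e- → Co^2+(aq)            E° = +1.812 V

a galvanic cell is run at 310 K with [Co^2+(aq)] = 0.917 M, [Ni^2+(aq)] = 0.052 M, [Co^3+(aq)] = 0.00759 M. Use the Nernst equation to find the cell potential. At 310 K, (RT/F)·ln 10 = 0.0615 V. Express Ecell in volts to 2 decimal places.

The Co³⁺/Co²⁺ couple has the more positive E°, so it is the cathode; Ni²⁺/Ni is the anode.
E°cell = E°cat − E°an = +1.812 − (−0.243) = +2.055 V; n = 2.
The balanced reaction is 2 Co^3+(aq) + Ni(s) → 2 Co^2+(aq) + Ni^2+(aq), so Q = ([Co^2+(aq)]^2·[Ni^2+(aq)]) / [Co^3+(aq)]^2 = 759 and log Q = 2.880.
E = E° − (0.0615/n)·log Q = +2.055 − (0.0615/2)(2.880) = +1.97 V.

+1.97 V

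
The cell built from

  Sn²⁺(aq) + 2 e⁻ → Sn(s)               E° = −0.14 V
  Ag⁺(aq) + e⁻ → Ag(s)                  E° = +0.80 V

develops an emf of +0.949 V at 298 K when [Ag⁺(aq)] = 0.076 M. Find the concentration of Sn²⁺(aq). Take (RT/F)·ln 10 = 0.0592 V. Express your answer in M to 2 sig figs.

0.0029 M

Ag⁺/Ag is the cathode (higher E°); E°cell = +0.80 − (−0.14) = +0.94 V with n = 2.
Rearranging E = E° − (0.0592/n)·log Q gives log Q = 2(+0.94 − (+0.949))/0.0592 = −0.304.
The balanced reaction is 2 Ag⁺(aq) + Sn(s) → 2 Ag(s) + Sn²⁺(aq), so Q = [Sn²⁺(aq)] / [Ag⁺(aq)]^2.
Solving for the unknown gives log [Sn²⁺(aq)] = −2.542, so [Sn²⁺(aq)] ≈ 0.0029 M.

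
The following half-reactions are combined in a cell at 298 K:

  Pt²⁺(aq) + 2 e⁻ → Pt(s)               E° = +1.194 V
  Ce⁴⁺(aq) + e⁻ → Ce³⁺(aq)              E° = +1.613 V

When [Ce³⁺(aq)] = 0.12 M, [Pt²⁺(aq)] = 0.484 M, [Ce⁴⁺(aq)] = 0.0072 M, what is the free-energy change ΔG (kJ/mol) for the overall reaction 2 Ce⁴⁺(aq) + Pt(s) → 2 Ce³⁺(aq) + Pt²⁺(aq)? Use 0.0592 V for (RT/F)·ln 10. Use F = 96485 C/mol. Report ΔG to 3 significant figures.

−68.7 kJ/mol

E°cell = +1.613 − (+1.194) = +0.419 V; the balanced reaction transfers n = 2 electrons.
Here Q = ([Ce³⁺(aq)]^2·[Pt²⁺(aq)]) / [Ce⁴⁺(aq)]^2 = 134 (log Q = 2.129), giving E = +0.419 − (0.0592/2)·(2.129) = +0.3560 V.
ΔG = −nFE = −(2)(96485)(+0.3560) J/mol = −68.7 kJ/mol.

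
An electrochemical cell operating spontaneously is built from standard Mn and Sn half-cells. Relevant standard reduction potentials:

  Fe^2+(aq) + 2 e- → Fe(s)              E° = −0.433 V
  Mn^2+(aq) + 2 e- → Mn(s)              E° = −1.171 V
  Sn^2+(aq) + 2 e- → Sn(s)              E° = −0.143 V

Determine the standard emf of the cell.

The Sn²⁺/Sn couple has the higher E°, so Sn ion is reduced (cathode) and Mn is oxidized (anode).
E°cell = E°(cathode) − E°(anode) = −0.143 − (−1.171) = +1.028 V.

+1.028 V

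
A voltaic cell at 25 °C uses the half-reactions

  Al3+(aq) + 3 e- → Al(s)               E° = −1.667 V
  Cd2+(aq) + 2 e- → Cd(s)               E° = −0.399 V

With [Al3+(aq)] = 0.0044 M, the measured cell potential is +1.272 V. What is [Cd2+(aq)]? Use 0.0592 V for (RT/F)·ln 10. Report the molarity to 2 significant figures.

With Cd²⁺/Cd at the cathode and Al³⁺/Al at the anode, E°cell = −0.399 − (−1.667) = +1.268 V (n = 6).
From the Nernst equation, log Q = n(E° − E)/0.0592 = 6·(+1.268 − (+1.272))/0.0592 = −0.405.
Balancing electrons gives 3 Cd2+(aq) + 2 Al(s) → 3 Cd(s) + 2 Al3+(aq); thus Q = [Al3+(aq)]^2 / [Cd2+(aq)]^3.
Isolating [Cd2+(aq)] in Q = 10^{−0.405} yields log [Cd2+(aq)] = −1.436, i.e. 0.037 M.

0.037 M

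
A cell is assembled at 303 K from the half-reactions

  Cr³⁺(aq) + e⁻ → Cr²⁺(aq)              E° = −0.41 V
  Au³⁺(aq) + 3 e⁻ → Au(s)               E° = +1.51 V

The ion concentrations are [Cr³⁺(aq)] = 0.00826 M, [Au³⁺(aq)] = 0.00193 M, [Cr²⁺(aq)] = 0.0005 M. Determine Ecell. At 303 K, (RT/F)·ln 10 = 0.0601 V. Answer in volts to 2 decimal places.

+1.79 V

The Au³⁺/Au couple has the more positive E°, so it is the cathode; Cr³⁺/Cr²⁺ is the anode.
The standard potential is +1.51 − (−0.41) = +1.92 V and the balanced reaction transfers n = 3 electrons.
The balanced reaction is Au³⁺(aq) + 3 Cr²⁺(aq) → Au(s) + 3 Cr³⁺(aq), so Q = [Cr³⁺(aq)]^3 / ([Au³⁺(aq)]·[Cr²⁺(aq)]^3) = 2.34×10^6 and log Q = 6.368.
E = E° − (0.0601/n)·log Q = +1.92 − (0.0601/3)(6.368) = +1.79 V.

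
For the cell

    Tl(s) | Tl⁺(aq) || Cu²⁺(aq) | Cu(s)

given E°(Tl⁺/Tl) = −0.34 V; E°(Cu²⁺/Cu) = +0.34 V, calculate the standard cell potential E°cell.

By convention the left-hand electrode in cell notation is the anode (oxidation) and the right-hand electrode is the cathode (reduction).
E°cell = E°(right) − E°(left) = +0.34 − (−0.34) = +0.68 V.

+0.68 V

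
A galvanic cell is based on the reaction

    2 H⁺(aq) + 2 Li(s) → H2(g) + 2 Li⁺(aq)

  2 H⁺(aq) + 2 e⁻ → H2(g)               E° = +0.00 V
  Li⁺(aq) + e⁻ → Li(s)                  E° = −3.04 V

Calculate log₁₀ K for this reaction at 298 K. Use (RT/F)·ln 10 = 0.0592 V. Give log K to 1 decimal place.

The 2H⁺/H₂ couple is reduced (cathode); E°cell = +0.00 − (−3.04) = +3.04 V with n = 2.
At equilibrium E = 0, so log K = nE°cell / 0.0592 = (2)(+3.04) / 0.0592 = 102.7.

log K = 102.7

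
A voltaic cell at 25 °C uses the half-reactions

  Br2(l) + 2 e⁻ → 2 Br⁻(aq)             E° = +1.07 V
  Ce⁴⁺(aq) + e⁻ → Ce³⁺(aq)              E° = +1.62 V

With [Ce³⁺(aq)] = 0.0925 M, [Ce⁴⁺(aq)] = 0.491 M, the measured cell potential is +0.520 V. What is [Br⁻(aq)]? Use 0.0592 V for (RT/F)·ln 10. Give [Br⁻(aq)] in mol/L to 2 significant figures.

Ce⁴⁺/Ce³⁺ is the cathode (higher E°); E°cell = +1.62 − (+1.07) = +0.55 V with n = 2.
Since E = E° − (0.0592/n)·log Q, log Q = n(E° − E)/0.0592 = 1.014.
The balanced reaction is 2 Ce⁴⁺(aq) + 2 Br⁻(aq) → 2 Ce³⁺(aq) + Br2(l), so Q = [Ce³⁺(aq)]^2 / ([Ce⁴⁺(aq)]^2·[Br⁻(aq)]^2).
Isolating [Br⁻(aq)] in Q = 10^{1.014} yields log [Br⁻(aq)] = −1.232, i.e. 0.059 M.

0.059 M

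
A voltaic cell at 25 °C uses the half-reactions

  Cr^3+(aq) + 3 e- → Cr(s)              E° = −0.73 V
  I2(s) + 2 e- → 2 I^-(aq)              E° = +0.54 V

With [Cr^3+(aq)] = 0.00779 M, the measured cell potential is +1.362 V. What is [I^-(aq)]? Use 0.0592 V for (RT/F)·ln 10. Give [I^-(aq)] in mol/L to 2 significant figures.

I₂/I⁻ is the cathode (higher E°); E°cell = +0.54 − (−0.73) = +1.27 V with n = 6.
Since E = E° − (0.0592/n)·log Q, log Q = n(E° − E)/0.0592 = −9.324.
Balancing electrons gives 3 I2(s) + 2 Cr(s) → 6 I^-(aq) + 2 Cr^3+(aq); thus Q = [I^-(aq)]^6·[Cr^3+(aq)]^2.
Isolating [I^-(aq)] in Q = 10^{−9.324} yields log [I^-(aq)] = −0.851, i.e. 0.14 M.

0.14 M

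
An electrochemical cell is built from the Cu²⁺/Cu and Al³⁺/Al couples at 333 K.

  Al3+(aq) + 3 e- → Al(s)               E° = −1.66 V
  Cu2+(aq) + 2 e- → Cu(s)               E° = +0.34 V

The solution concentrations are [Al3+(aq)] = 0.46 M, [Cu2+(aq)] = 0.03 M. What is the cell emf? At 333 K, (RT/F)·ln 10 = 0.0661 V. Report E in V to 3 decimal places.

+1.957 V

Cu²⁺/Cu is reduced (cathode, E° = +0.34 V) and Al³⁺/Al is oxidized (anode).
The standard potential is +0.34 − (−1.66) = +2.00 V and the balanced reaction transfers n = 6 electrons.
Balancing gives 3 Cu2+(aq) + 2 Al(s) → 3 Cu(s) + 2 Al3+(aq); hence Q = [Al3+(aq)]^2 / [Cu2+(aq)]^3 = 7.84×10^3 (log Q = 3.894).
E = E° − (0.0661/n)·log Q = +2.00 − (0.0661/6)(3.894) = +1.957 V.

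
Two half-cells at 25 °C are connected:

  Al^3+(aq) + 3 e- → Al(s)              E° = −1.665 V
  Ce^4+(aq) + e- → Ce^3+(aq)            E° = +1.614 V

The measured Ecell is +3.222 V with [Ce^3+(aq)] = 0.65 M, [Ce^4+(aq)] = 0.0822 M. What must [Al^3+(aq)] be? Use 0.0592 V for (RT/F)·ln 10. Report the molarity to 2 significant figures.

1.6 M

The Ce⁴⁺/Ce³⁺ couple has the larger reduction potential, so it is the cathode: E°cell = +1.614 − (−1.665) = +3.279 V and n = 3.
Rearranging E = E° − (0.0592/n)·log Q gives log Q = 3(+3.279 − (+3.222))/0.0592 = 2.889.
For 3 Ce^4+(aq) + Al(s) → 3 Ce^3+(aq) + Al^3+(aq), the reaction quotient is Q = ([Ce^3+(aq)]^3·[Al^3+(aq)]) / [Ce^4+(aq)]^3.
Solving for the unknown gives log [Al^3+(aq)] = 0.195, so [Al^3+(aq)] ≈ 1.6 M.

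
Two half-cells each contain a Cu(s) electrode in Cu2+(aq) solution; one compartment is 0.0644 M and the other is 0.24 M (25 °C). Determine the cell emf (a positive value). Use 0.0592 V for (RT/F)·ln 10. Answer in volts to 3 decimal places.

For a concentration cell E°cell = 0, since both electrodes use the same couple.
The compartment with the higher Cu2+(aq) concentration (0.24 M) acts as the cathode; ions are reduced there and produced at the dilute (0.0644 M) anode.
With n = 2, Ecell = −(0.0592/2)·log([dilute]/[conc]) = −(0.0592/2)·log(0.0644/0.24) = +0.017 V.

0.017 V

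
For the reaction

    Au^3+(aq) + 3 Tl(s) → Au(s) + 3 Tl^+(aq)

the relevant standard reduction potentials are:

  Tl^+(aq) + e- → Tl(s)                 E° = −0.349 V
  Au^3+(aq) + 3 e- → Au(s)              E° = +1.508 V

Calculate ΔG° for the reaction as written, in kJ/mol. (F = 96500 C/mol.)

−538 kJ/mol

In the reaction as written Au^3+(aq) is reduced, so the Au³⁺/Au couple is the cathode and Tl⁺/Tl is the anode.
E°cell = +1.508 − (−0.349) = +1.857 V; balancing electrons gives n = 3.
ΔG° = −nFE°cell = −(3)(96500)(+1.857) J/mol = −538 kJ/mol.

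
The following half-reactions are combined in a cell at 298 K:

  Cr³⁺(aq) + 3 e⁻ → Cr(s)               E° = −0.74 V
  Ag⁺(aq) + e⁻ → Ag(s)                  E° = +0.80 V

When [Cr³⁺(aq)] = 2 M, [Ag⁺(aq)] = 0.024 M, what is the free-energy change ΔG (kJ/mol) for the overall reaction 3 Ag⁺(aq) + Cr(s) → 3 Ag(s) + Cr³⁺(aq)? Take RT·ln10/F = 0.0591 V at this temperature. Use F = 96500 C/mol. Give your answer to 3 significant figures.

−416 kJ/mol

E°cell = +0.80 − (−0.74) = +1.54 V; the balanced reaction transfers n = 3 electrons.
Here Q = [Cr³⁺(aq)] / [Ag⁺(aq)]^3 = 1.45×10^5 (log Q = 5.160), giving E = +1.54 − (0.0591/3)·(5.160) = +1.4383 V.
Then ΔG = −nFE = −3 × 96500 × +1.4383 J/mol = −416 kJ/mol.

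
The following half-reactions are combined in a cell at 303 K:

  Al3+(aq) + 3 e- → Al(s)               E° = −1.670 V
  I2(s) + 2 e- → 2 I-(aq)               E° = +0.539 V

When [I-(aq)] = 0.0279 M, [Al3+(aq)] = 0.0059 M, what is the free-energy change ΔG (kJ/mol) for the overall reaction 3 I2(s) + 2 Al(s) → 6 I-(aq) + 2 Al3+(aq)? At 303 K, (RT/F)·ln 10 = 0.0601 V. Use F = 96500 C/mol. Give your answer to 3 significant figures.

E°cell = +0.539 − (−1.670) = +2.209 V; the balanced reaction transfers n = 6 electrons.
Here Q = [I-(aq)]^6·[Al3+(aq)]^2 = 1.64×10^−14 (log Q = −13.785), giving E = +2.209 − (0.0601/6)·(−13.785) = +2.3471 V.
ΔG = −nFE = −(6)(96500)(+2.3471) J/mol = −1360 kJ/mol.

−1360 kJ/mol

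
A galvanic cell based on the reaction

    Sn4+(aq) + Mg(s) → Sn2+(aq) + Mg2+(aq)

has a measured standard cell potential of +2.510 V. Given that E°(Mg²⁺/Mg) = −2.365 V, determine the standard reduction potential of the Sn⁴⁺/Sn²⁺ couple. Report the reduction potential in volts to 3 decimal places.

In the reaction as written the Sn⁴⁺/Sn²⁺ couple is reduced (cathode) and Mg²⁺/Mg is oxidized (anode), so E°cell = E°(Sn⁴⁺/Sn²⁺) − E°(Mg²⁺/Mg).
E°(Sn⁴⁺/Sn²⁺) = E°cell + E°(anode) = +2.510 + (−2.365) = +0.145 V.

+0.145 V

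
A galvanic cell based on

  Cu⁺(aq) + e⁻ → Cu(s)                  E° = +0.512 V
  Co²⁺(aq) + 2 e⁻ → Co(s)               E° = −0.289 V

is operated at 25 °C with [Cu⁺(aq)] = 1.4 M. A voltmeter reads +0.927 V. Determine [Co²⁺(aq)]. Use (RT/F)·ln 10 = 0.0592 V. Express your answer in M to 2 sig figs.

Cu⁺/Cu is the cathode (higher E°); E°cell = +0.512 − (−0.289) = +0.801 V with n = 2.
Rearranging E = E° − (0.0592/n)·log Q gives log Q = 2(+0.801 − (+0.927))/0.0592 = −4.257.
Balancing electrons gives 2 Cu⁺(aq) + Co(s) → 2 Cu(s) + Co²⁺(aq); thus Q = [Co²⁺(aq)] / [Cu⁺(aq)]^2.
Substituting the known concentrations and solving, log [Co²⁺(aq)] = −3.965 and [Co²⁺(aq)] = 0.00011 M.

0.00011 M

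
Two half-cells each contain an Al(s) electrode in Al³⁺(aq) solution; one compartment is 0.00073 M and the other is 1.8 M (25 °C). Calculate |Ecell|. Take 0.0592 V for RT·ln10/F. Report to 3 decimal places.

For a concentration cell E°cell = 0, since both electrodes use the same couple.
The compartment with the higher Al³⁺(aq) concentration (1.8 M) acts as the cathode; ions are reduced there and produced at the dilute (0.00073 M) anode.
With n = 3, Ecell = −(0.0592/3)·log([dilute]/[conc]) = −(0.0592/3)·log(0.00073/1.8) = +0.067 V.

0.067 V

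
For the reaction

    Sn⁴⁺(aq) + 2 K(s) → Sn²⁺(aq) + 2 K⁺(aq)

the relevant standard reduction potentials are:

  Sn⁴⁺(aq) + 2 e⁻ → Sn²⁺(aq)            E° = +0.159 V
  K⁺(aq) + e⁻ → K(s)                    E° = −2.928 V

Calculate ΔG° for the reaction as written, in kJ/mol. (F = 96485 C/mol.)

−596 kJ/mol

In the reaction as written Sn⁴⁺(aq) is reduced, so the Sn⁴⁺/Sn²⁺ couple is the cathode and K⁺/K is the anode.
E°cell = +0.159 − (−2.928) = +3.087 V; balancing electrons gives n = 2.
ΔG° = −nFE°cell = −(2)(96485)(+3.087) J/mol = −596 kJ/mol.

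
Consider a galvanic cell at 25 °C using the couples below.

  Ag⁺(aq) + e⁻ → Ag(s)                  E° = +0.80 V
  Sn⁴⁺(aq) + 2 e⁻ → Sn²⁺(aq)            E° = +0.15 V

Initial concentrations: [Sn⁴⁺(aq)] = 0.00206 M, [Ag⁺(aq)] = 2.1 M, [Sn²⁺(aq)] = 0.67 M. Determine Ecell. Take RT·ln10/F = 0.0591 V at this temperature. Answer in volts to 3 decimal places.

+0.743 V

Ag⁺/Ag is reduced (cathode, E° = +0.80 V) and Sn⁴⁺/Sn²⁺ is oxidized (anode).
The standard potential is +0.80 − (+0.15) = +0.65 V and the balanced reaction transfers n = 2 electrons.
The balanced reaction is 2 Ag⁺(aq) + Sn²⁺(aq) → 2 Ag(s) + Sn⁴⁺(aq), so Q = [Sn⁴⁺(aq)] / ([Ag⁺(aq)]^2·[Sn²⁺(aq)]) = 0.000697 and log Q = −3.157.
E = E° − (0.0591/n)·log Q = +0.65 − (0.0591/2)(−3.157) = +0.743 V.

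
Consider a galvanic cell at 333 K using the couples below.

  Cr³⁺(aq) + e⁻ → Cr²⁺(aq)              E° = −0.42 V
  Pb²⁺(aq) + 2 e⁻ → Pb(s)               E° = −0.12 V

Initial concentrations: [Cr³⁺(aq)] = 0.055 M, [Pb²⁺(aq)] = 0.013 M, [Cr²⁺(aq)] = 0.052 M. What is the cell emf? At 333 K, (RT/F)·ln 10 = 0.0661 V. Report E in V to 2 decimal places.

+0.24 V

Since E°(Pb²⁺/Pb) > E°(Cr³⁺/Cr²⁺), Pb²⁺/Pb serves as the cathode.
The standard potential is −0.12 − (−0.42) = +0.30 V and the balanced reaction transfers n = 2 electrons.
For the overall reaction Pb²⁺(aq) + 2 Cr²⁺(aq) → Pb(s) + 2 Cr³⁺(aq), Q = [Cr³⁺(aq)]^2 / ([Pb²⁺(aq)]·[Cr²⁺(aq)]^2) = 86.1, giving log Q = 1.935.
E = E° − (0.0661/n)·log Q = +0.30 − (0.0661/2)(1.935) = +0.24 V.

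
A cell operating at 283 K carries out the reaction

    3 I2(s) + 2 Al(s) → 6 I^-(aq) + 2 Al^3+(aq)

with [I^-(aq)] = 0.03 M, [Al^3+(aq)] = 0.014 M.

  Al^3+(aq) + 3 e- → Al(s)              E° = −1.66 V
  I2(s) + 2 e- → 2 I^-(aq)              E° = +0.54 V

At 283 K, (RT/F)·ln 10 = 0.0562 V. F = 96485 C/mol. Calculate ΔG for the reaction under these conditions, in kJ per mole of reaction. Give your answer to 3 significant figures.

E°cell = +0.54 − (−1.66) = +2.20 V; the balanced reaction transfers n = 6 electrons.
Q = [I^-(aq)]^6·[Al^3+(aq)]^2 = 1.43×10^−13, so log Q = −12.845 and E = +2.20 − (0.0562/6)(−12.845) = +2.3203 V.
ΔG = −nFE = −(6)(96485)(+2.3203) J/mol = −1340 kJ/mol.

−1340 kJ/mol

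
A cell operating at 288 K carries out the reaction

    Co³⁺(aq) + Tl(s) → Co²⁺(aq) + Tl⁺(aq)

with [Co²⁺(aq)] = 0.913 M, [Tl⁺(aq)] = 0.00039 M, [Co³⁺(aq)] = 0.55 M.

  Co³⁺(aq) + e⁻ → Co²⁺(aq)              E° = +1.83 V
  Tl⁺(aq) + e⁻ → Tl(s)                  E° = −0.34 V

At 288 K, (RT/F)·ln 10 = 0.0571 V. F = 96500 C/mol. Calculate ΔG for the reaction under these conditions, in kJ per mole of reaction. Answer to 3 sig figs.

The standard cell potential is +1.83 − (−0.34) = +2.17 V, with n = 1 electron in the balanced equation.
Q = ([Co²⁺(aq)]·[Tl⁺(aq)]) / [Co³⁺(aq)] = 0.000647, so log Q = −3.189 and E = +2.17 − (0.0571/1)(−3.189) = +2.3521 V.
Then ΔG = −nFE = −1 × 96500 × +2.3521 J/mol = −227 kJ/mol.

−227 kJ/mol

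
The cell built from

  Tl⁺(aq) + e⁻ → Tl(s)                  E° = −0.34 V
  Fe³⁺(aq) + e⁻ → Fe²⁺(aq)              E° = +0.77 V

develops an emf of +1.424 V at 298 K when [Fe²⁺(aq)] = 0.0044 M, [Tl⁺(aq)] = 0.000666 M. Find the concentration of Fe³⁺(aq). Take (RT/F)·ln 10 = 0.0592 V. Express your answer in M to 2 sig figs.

0.59 M

Fe³⁺/Fe²⁺ is the cathode (higher E°); E°cell = +0.77 − (−0.34) = +1.11 V with n = 1.
Rearranging E = E° − (0.0592/n)·log Q gives log Q = 1(+1.11 − (+1.424))/0.0592 = −5.304.
The balanced reaction is Fe³⁺(aq) + Tl(s) → Fe²⁺(aq) + Tl⁺(aq), so Q = ([Fe²⁺(aq)]·[Tl⁺(aq)]) / [Fe³⁺(aq)].
Isolating [Fe³⁺(aq)] in Q = 10^{−5.304} yields log [Fe³⁺(aq)] = −0.229, i.e. 0.59 M.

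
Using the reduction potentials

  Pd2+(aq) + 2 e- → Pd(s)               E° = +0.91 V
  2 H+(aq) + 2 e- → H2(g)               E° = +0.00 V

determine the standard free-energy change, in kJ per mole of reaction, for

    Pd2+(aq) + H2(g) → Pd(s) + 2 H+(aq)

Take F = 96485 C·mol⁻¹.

In the reaction as written Pd2+(aq) is reduced, so the Pd²⁺/Pd couple is the cathode and 2H⁺/H₂ is the anode.
E°cell = +0.91 − (+0.00) = +0.91 V; balancing electrons gives n = 2.
ΔG° = −nFE°cell = −(2)(96485)(+0.91) J/mol = −176 kJ/mol.

−176 kJ/mol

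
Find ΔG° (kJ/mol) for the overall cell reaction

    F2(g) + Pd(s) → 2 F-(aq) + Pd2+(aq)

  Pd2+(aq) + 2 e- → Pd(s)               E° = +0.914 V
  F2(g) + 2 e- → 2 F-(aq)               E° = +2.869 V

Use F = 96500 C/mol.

−377 kJ/mol

In the reaction as written F2(g) is reduced, so the F₂/F⁻ couple is the cathode and Pd²⁺/Pd is the anode.
E°cell = +2.869 − (+0.914) = +1.955 V; balancing electrons gives n = 2.
ΔG° = −nFE°cell = −(2)(96500)(+1.955) J/mol = −377 kJ/mol.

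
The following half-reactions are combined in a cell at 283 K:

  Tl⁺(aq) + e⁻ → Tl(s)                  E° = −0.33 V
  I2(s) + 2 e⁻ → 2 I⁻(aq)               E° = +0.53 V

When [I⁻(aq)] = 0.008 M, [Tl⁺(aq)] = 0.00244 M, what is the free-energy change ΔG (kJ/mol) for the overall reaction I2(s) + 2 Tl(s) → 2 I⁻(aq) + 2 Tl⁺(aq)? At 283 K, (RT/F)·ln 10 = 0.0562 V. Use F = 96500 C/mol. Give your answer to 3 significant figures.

The standard cell potential is +0.53 − (−0.33) = +0.86 V, with n = 2 electrons in the balanced equation.
Here Q = [I⁻(aq)]^2·[Tl⁺(aq)]^2 = 3.81×10^−10 (log Q = −9.419), giving E = +0.86 − (0.0562/2)·(−9.419) = +1.1247 V.
Finally ΔG = −nFE = −(2)(96500 C/mol)(+1.1247 V) = −217 kJ/mol.

−217 kJ/mol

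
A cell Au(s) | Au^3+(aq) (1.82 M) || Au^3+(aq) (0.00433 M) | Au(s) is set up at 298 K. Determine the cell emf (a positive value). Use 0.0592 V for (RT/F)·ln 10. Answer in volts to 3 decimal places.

For a concentration cell E°cell = 0, since both electrodes use the same couple.
The compartment with the higher Au^3+(aq) concentration (1.82 M) acts as the cathode; ions are reduced there and produced at the dilute (0.00433 M) anode.
With n = 3, Ecell = −(0.0592/3)·log([dilute]/[conc]) = −(0.0592/3)·log(0.00433/1.82) = +0.052 V.

0.052 V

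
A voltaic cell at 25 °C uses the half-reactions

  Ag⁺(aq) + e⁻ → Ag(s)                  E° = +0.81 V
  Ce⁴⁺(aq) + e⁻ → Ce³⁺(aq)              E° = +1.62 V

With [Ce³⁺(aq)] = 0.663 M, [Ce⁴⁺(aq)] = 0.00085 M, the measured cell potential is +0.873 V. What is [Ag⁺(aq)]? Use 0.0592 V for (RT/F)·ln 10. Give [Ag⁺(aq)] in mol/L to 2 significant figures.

Ce⁴⁺/Ce³⁺ is the cathode (higher E°); E°cell = +1.62 − (+0.81) = +0.81 V with n = 1.
Since E = E° − (0.0592/n)·log Q, log Q = n(E° − E)/0.0592 = −1.064.
The balanced reaction is Ce⁴⁺(aq) + Ag(s) → Ce³⁺(aq) + Ag⁺(aq), so Q = ([Ce³⁺(aq)]·[Ag⁺(aq)]) / [Ce⁴⁺(aq)].
Solving for the unknown gives log [Ag⁺(aq)] = −3.956, so [Ag⁺(aq)] ≈ 0.00011 M.

0.00011 M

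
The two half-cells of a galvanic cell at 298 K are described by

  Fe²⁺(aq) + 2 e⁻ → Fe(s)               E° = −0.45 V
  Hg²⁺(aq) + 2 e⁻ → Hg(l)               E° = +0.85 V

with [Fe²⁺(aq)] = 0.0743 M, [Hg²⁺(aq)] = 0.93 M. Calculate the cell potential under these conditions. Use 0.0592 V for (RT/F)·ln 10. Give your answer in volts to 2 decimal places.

The Hg²⁺/Hg couple has the more positive E°, so it is the cathode; Fe²⁺/Fe is the anode.
The standard potential is +0.85 − (−0.45) = +1.30 V and the balanced reaction transfers n = 2 electrons.
Balancing gives Hg²⁺(aq) + Fe(s) → Hg(l) + Fe²⁺(aq); hence Q = [Fe²⁺(aq)] / [Hg²⁺(aq)] = 0.0799 (log Q = −1.097).
Applying E = E° − (RT ln10/nF)·log Q gives +1.30 − (0.0592/2)(−1.097) = +1.33 V.

+1.33 V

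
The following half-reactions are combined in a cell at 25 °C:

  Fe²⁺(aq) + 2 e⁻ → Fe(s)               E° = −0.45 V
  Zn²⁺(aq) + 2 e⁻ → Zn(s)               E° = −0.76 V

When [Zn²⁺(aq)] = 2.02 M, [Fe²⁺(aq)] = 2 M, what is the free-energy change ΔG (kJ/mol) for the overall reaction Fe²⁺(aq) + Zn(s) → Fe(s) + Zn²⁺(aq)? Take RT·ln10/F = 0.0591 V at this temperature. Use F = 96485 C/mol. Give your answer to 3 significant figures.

−59.8 kJ/mol

The standard cell potential is −0.45 − (−0.76) = +0.31 V, with n = 2 electrons in the balanced equation.
Here Q = [Zn²⁺(aq)] / [Fe²⁺(aq)] = 1.01 (log Q = 0.004), giving E = +0.31 − (0.0591/2)·(0.004) = +0.3099 V.
ΔG = −nFE = −(2)(96485)(+0.3099) J/mol = −59.8 kJ/mol.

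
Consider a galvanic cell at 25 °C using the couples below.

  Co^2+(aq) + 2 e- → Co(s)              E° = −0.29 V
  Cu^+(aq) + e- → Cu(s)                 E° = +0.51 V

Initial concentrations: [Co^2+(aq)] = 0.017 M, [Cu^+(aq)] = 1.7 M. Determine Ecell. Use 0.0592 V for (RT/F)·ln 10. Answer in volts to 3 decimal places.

The Cu⁺/Cu couple has the more positive E°, so it is the cathode; Co²⁺/Co is the anode.
E°cell = E°cat − E°an = +0.51 − (−0.29) = +0.80 V; n = 2.
The balanced reaction is 2 Cu^+(aq) + Co(s) → 2 Cu(s) + Co^2+(aq), so Q = [Co^2+(aq)] / [Cu^+(aq)]^2 = 0.00588 and log Q = −2.230.
By the Nernst equation, E = +0.80 − (0.0592/2)·(−2.230) = +0.866 V.

+0.866 V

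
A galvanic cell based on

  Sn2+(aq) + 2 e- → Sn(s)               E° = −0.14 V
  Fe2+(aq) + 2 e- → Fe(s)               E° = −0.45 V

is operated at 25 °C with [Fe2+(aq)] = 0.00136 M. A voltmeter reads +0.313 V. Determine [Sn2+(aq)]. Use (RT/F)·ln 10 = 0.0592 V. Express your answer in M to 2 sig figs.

Sn²⁺/Sn is the cathode (higher E°); E°cell = −0.14 − (−0.45) = +0.31 V with n = 2.
Since E = E° − (0.0592/n)·log Q, log Q = n(E° − E)/0.0592 = −0.101.
Balancing electrons gives Sn2+(aq) + Fe(s) → Sn(s) + Fe2+(aq); thus Q = [Fe2+(aq)] / [Sn2+(aq)].
Solving for the unknown gives log [Sn2+(aq)] = −2.765, so [Sn2+(aq)] ≈ 0.0017 M.

0.0017 M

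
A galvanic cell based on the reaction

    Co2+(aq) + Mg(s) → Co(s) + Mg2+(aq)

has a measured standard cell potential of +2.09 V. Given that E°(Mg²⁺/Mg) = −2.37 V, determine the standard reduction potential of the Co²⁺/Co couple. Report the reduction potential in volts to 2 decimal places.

−0.28 V

In the reaction as written the Co²⁺/Co couple is reduced (cathode) and Mg²⁺/Mg is oxidized (anode), so E°cell = E°(Co²⁺/Co) − E°(Mg²⁺/Mg).
E°(Co²⁺/Co) = E°cell + E°(anode) = +2.09 + (−2.37) = −0.28 V.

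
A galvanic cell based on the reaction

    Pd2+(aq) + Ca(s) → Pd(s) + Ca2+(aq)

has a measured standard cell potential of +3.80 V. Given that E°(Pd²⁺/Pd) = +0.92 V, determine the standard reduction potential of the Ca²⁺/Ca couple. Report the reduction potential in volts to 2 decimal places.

In the reaction as written the Pd²⁺/Pd couple is reduced (cathode) and Ca²⁺/Ca is oxidized (anode), so E°cell = E°(Pd²⁺/Pd) − E°(Ca²⁺/Ca).
E°(Ca²⁺/Ca) = E°(cathode) − E°cell = +0.92 − (+3.80) = −2.88 V.

−2.88 V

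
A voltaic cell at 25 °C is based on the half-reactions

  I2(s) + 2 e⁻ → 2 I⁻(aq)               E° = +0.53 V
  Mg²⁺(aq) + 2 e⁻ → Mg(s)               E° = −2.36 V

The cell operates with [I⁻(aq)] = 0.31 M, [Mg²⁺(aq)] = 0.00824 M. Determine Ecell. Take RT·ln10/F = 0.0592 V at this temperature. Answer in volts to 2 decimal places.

I₂/I⁻ is reduced (cathode, E° = +0.53 V) and Mg²⁺/Mg is oxidized (anode).
The standard potential is +0.53 − (−2.36) = +2.89 V and the balanced reaction transfers n = 2 electrons.
For the overall reaction I2(s) + Mg(s) → 2 I⁻(aq) + Mg²⁺(aq), Q = [I⁻(aq)]^2·[Mg²⁺(aq)] = 0.000792, giving log Q = −3.101.
Applying E = E° − (RT ln10/nF)·log Q gives +2.89 − (0.0592/2)(−3.101) = +2.98 V.

+2.98 V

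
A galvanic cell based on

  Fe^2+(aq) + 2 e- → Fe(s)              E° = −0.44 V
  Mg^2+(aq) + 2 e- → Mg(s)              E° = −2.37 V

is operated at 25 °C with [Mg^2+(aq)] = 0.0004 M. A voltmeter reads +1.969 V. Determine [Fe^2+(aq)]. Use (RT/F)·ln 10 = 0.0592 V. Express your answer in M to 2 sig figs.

With Fe²⁺/Fe at the cathode and Mg²⁺/Mg at the anode, E°cell = −0.44 − (−2.37) = +1.93 V (n = 2).
Since E = E° − (0.0592/n)·log Q, log Q = n(E° − E)/0.0592 = −1.318.
Balancing electrons gives Fe^2+(aq) + Mg(s) → Fe(s) + Mg^2+(aq); thus Q = [Mg^2+(aq)] / [Fe^2+(aq)].
Substituting the known concentrations and solving, log [Fe^2+(aq)] = −2.080 and [Fe^2+(aq)] = 0.0083 M.

0.0083 M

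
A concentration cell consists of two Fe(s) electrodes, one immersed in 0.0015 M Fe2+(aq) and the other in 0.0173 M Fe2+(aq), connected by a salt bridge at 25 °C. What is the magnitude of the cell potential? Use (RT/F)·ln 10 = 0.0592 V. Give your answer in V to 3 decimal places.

For a concentration cell E°cell = 0, since both electrodes use the same couple.
The compartment with the higher Fe2+(aq) concentration (0.0173 M) acts as the cathode; ions are reduced there and produced at the dilute (0.0015 M) anode.
With n = 2, Ecell = −(0.0592/2)·log([dilute]/[conc]) = −(0.0592/2)·log(0.0015/0.0173) = +0.031 V.

0.031 V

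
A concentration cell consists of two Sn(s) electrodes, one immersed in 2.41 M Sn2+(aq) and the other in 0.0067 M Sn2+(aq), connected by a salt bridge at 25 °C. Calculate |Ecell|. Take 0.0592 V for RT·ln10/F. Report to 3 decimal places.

For a concentration cell E°cell = 0, since both electrodes use the same couple.
The compartment with the higher Sn2+(aq) concentration (2.41 M) acts as the cathode; ions are reduced there and produced at the dilute (0.0067 M) anode.
With n = 2, Ecell = −(0.0592/2)·log([dilute]/[conc]) = −(0.0592/2)·log(0.0067/2.41) = +0.076 V.

0.076 V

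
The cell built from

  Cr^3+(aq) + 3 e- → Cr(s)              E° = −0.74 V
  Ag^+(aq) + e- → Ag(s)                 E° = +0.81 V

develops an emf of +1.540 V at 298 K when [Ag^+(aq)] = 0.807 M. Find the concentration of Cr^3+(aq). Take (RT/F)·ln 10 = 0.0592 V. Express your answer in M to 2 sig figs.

The Ag⁺/Ag couple has the larger reduction potential, so it is the cathode: E°cell = +0.81 − (−0.74) = +1.55 V and n = 3.
Rearranging E = E° − (0.0592/n)·log Q gives log Q = 3(+1.55 − (+1.540))/0.0592 = 0.507.
For 3 Ag^+(aq) + Cr(s) → 3 Ag(s) + Cr^3+(aq), the reaction quotient is Q = [Cr^3+(aq)] / [Ag^+(aq)]^3.
Solving for the unknown gives log [Cr^3+(aq)] = 0.228, so [Cr^3+(aq)] ≈ 1.7 M.

1.7 M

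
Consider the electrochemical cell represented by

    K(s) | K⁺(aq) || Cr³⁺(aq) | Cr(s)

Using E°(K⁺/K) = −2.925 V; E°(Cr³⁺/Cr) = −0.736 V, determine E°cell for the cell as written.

+2.189 V

By convention the left-hand electrode in cell notation is the anode (oxidation) and the right-hand electrode is the cathode (reduction).
E°cell = E°(right) − E°(left) = −0.736 − (−2.925) = +2.189 V.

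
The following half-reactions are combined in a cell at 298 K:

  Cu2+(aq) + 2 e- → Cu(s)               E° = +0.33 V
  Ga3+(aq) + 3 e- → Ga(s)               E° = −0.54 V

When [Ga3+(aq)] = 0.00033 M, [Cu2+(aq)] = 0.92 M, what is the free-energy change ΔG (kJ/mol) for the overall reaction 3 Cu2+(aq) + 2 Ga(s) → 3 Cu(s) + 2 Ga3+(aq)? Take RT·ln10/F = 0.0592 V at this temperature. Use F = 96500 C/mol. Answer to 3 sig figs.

With Cu²⁺/Cu reduced at the cathode, E°cell = +0.33 − (−0.54) = +0.87 V and n = 6.
Q = [Ga3+(aq)]^2 / [Cu2+(aq)]^3 = 1.4×10^−7, so log Q = −6.854 and E = +0.87 − (0.0592/6)(−6.854) = +0.9376 V.
Finally ΔG = −nFE = −(6)(96500 C/mol)(+0.9376 V) = −543 kJ/mol.

−543 kJ/mol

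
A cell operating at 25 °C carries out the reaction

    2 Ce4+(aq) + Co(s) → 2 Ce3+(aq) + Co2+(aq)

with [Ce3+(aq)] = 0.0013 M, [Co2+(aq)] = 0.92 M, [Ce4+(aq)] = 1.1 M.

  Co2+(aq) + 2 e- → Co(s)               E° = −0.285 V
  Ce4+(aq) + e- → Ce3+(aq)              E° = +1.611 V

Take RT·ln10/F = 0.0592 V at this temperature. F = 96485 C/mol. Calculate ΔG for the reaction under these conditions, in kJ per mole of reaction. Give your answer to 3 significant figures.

With Ce⁴⁺/Ce³⁺ reduced at the cathode, E°cell = +1.611 − (−0.285) = +1.896 V and n = 2.
The reaction quotient is ([Ce3+(aq)]^2·[Co2+(aq)]) / [Ce4+(aq)]^2 = 1.28×10^−6; by Nernst, E = +1.896 − (0.0592/2)(−5.891) = +2.0704 V.
Then ΔG = −nFE = −2 × 96485 × +2.0704 J/mol = −400 kJ/mol.

−400 kJ/mol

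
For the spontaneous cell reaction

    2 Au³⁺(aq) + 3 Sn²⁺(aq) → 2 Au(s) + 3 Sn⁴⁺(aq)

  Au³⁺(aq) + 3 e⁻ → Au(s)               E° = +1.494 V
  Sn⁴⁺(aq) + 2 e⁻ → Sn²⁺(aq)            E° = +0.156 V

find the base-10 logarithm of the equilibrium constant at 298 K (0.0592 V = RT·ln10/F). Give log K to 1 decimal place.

log K = 135.6

The Au³⁺/Au couple is reduced (cathode); E°cell = +1.494 − (+0.156) = +1.338 V with n = 6.
At equilibrium E = 0, so log K = nE°cell / 0.0592 = (6)(+1.338) / 0.0592 = 135.6.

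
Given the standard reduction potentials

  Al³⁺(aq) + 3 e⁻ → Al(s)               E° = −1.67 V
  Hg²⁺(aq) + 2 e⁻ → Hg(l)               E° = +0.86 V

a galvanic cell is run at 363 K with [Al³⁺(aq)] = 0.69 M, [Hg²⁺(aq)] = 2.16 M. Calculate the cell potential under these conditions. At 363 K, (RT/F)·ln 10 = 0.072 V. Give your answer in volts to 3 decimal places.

+2.546 V

Hg²⁺/Hg is reduced (cathode, E° = +0.86 V) and Al³⁺/Al is oxidized (anode).
E°cell = +0.86 − (−1.67) = +2.53 V, with n = 6 electrons transferred.
For the overall reaction 3 Hg²⁺(aq) + 2 Al(s) → 3 Hg(l) + 2 Al³⁺(aq), Q = [Al³⁺(aq)]^2 / [Hg²⁺(aq)]^3 = 0.0472, giving log Q = −1.326.
Applying E = E° − (RT ln10/nF)·log Q gives +2.53 − (0.072/6)(−1.326) = +2.546 V.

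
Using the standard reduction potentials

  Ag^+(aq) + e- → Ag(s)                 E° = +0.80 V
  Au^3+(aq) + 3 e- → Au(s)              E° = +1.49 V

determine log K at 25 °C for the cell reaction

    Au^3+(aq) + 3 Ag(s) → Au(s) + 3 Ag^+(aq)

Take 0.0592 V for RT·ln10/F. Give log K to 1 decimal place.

log K = 35.0

The Au³⁺/Au couple is reduced (cathode); E°cell = +1.49 − (+0.80) = +0.69 V with n = 3.
At equilibrium E = 0, so log K = nE°cell / 0.0592 = (3)(+0.69) / 0.0592 = 35.0.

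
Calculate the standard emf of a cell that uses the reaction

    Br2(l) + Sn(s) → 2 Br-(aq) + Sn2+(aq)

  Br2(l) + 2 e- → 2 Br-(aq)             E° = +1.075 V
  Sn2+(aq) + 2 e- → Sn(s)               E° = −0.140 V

+1.215 V

In the reaction as written, Br2(l) is reduced (cathode) and Sn2+(aq) is produced by oxidation at the anode.
E°cell = E°(cathode) − E°(anode) = +1.075 − (−0.140) = +1.215 V.
The positive value indicates the reaction is spontaneous as written.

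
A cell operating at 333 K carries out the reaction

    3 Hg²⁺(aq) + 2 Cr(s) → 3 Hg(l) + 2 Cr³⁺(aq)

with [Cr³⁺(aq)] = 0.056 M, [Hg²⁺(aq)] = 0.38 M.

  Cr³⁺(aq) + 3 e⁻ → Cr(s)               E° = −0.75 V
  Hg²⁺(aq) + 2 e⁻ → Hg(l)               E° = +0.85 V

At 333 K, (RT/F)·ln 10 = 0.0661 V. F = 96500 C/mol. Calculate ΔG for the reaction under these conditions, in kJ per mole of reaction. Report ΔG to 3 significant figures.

The standard cell potential is +0.85 − (−0.75) = +1.60 V, with n = 6 electrons in the balanced equation.
Here Q = [Cr³⁺(aq)]^2 / [Hg²⁺(aq)]^3 = 0.0572 (log Q = −1.243), giving E = +1.60 − (0.0661/6)·(−1.243) = +1.6137 V.
Finally ΔG = −nFE = −(6)(96500 C/mol)(+1.6137 V) = −934 kJ/mol.

−934 kJ/mol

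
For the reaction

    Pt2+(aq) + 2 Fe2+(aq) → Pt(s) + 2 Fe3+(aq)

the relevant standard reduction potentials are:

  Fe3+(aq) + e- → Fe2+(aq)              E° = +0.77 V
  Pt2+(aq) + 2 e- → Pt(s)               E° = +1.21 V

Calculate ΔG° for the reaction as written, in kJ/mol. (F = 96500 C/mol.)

In the reaction as written Pt2+(aq) is reduced, so the Pt²⁺/Pt couple is the cathode and Fe³⁺/Fe²⁺ is the anode.
E°cell = +1.21 − (+0.77) = +0.44 V; balancing electrons gives n = 2.
ΔG° = −nFE°cell = −(2)(96500)(+0.44) J/mol = −84.9 kJ/mol.

−84.9 kJ/mol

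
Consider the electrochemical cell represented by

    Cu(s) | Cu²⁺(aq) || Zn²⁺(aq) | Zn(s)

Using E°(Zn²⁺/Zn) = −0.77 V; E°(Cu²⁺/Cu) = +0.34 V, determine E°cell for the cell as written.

By convention the left-hand electrode in cell notation is the anode (oxidation) and the right-hand electrode is the cathode (reduction).
E°cell = E°(right) − E°(left) = −0.77 − (+0.34) = −1.11 V.
The negative sign shows that, as written, the cell would require an external voltage to drive the reaction.

−1.11 V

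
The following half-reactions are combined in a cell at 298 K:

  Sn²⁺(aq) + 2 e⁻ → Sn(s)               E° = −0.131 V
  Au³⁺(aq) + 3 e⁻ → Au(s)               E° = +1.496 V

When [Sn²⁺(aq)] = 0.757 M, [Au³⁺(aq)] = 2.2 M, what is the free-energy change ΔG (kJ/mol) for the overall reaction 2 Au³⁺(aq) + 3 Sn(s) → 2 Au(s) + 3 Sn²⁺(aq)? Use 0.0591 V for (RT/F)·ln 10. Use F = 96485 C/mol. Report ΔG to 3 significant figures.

−948 kJ/mol

E°cell = +1.496 − (−0.131) = +1.627 V; the balanced reaction transfers n = 6 electrons.
Q = [Sn²⁺(aq)]^3 / [Au³⁺(aq)]^2 = 0.0896, so log Q = −1.048 and E = +1.627 − (0.0591/6)(−1.048) = +1.6373 V.
Finally ΔG = −nFE = −(6)(96485 C/mol)(+1.6373 V) = −948 kJ/mol.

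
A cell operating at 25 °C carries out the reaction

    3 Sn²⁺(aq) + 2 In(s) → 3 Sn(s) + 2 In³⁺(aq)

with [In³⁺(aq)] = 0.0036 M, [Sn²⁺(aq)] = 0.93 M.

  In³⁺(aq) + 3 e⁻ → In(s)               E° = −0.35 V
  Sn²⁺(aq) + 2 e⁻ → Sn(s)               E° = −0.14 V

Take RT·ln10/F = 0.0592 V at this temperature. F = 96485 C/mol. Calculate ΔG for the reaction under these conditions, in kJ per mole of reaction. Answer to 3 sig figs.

E°cell = −0.14 − (−0.35) = +0.21 V; the balanced reaction transfers n = 6 electrons.
Here Q = [In³⁺(aq)]^2 / [Sn²⁺(aq)]^3 = 1.61×10^−5 (log Q = −4.793), giving E = +0.21 − (0.0592/6)·(−4.793) = +0.2573 V.
ΔG = −nFE = −(6)(96485)(+0.2573) J/mol = −149 kJ/mol.

−149 kJ/mol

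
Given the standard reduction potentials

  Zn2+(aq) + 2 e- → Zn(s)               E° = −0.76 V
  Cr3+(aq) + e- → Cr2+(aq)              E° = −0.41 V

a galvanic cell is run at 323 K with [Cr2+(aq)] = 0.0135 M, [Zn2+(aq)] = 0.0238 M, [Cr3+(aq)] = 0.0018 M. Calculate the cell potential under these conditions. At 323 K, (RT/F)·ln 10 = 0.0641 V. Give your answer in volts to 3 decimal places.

+0.346 V

Since E°(Cr³⁺/Cr²⁺) > E°(Zn²⁺/Zn), Cr³⁺/Cr²⁺ serves as the cathode.
E°cell = −0.41 − (−0.76) = +0.35 V, with n = 2 electrons transferred.
Balancing gives 2 Cr3+(aq) + Zn(s) → 2 Cr2+(aq) + Zn2+(aq); hence Q = ([Cr2+(aq)]^2·[Zn2+(aq)]) / [Cr3+(aq)]^2 = 1.34 (log Q = 0.127).
Applying E = E° − (RT ln10/nF)·log Q gives +0.35 − (0.0641/2)(0.127) = +0.346 V.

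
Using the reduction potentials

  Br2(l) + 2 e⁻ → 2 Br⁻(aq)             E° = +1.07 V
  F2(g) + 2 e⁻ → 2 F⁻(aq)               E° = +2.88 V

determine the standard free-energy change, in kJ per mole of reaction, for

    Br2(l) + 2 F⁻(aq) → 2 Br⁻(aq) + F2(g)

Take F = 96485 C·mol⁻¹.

+349 kJ/mol

In the reaction as written Br2(l) is reduced, so the Br₂/Br⁻ couple is the cathode and F₂/F⁻ is the anode.
E°cell = +1.07 − (+2.88) = −1.81 V; balancing electrons gives n = 2.
ΔG° = −nFE°cell = −(2)(96485)(−1.81) J/mol = +349 kJ/mol.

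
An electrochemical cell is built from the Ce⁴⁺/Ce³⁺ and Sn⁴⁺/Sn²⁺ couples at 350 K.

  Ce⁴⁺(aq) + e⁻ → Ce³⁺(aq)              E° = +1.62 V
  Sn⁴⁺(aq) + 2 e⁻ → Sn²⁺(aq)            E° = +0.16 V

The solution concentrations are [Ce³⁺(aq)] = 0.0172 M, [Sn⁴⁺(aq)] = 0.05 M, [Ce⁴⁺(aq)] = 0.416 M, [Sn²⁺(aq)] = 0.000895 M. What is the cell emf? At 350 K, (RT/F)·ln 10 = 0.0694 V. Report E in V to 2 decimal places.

+1.50 V

Ce⁴⁺/Ce³⁺ is reduced (cathode, E° = +1.62 V) and Sn⁴⁺/Sn²⁺ is oxidized (anode).
The standard potential is +1.62 − (+0.16) = +1.46 V and the balanced reaction transfers n = 2 electrons.
Balancing gives 2 Ce⁴⁺(aq) + Sn²⁺(aq) → 2 Ce³⁺(aq) + Sn⁴⁺(aq); hence Q = ([Ce³⁺(aq)]^2·[Sn⁴⁺(aq)]) / ([Ce⁴⁺(aq)]^2·[Sn²⁺(aq)]) = 0.0955 (log Q = −1.020).
By the Nernst equation, E = +1.46 − (0.0694/2)·(−1.020) = +1.50 V.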